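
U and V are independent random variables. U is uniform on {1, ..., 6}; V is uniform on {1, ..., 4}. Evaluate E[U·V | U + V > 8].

P(U + V > 8) = 1/8.
Summing UV·P(x,y) over outcomes with U + V > 8 gives 31/12.
E[U·V | U + V > 8] = (31/12) / (1/8) = 62/3.

62/3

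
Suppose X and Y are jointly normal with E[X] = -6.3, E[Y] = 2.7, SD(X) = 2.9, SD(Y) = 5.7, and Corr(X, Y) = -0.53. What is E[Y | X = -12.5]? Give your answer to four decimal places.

The regression of Y on X has slope ρ·σ_Y/σ_X and passes through (μ_X, μ_Y).
E[Y | X=-12.5] = 2.7 + (-0.53)·(5.7/2.9)·(-12.5 − (-6.3)) = 2.7 + (-1.04172)·(-6.2) = 9.1587.

9.1587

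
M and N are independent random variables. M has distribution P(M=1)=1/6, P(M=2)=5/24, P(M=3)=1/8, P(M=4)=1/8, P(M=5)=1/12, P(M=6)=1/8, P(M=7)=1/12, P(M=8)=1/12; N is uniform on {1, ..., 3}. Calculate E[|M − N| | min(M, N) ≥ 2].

P(min(M, N) ≥ 2) = 5/9.
Summing |M−N|·P(x,y) over outcomes with min(M, N) ≥ 2 gives 11/9.
E[|M − N| | min(M, N) ≥ 2] = (11/9) / (5/9) = 11/5.

11/5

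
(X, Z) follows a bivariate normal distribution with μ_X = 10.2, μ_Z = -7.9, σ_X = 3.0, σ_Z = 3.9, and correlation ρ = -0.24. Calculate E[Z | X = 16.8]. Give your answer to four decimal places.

-9.9592

E[Z | X=x] = μ_Z + ρ(σ_Z/σ_X)(x − μ_X) for jointly normal variables.
E[Z | X=16.8] = -7.9 + (-0.24)·(3.9/3.0)·(16.8 − (10.2)) = -7.9 + (-0.312)·(6.6) = -9.9592.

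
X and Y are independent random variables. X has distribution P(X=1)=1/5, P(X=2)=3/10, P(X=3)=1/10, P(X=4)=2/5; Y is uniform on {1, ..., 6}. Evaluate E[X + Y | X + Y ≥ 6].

P(X + Y ≥ 6) = 37/60.
Summing (X+Y)·P(x,y) over outcomes with X + Y ≥ 6 gives 93/20.
E[X + Y | X + Y ≥ 6] = (93/20) / (37/60) = 279/37.

279/37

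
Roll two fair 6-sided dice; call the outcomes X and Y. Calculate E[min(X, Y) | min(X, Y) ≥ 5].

21/4

P(min(X, Y) ≥ 5) = 1/9.
Summing min(X,Y)·P(x,y) over outcomes with min(X, Y) ≥ 5 gives 7/12.
E[min(X, Y) | min(X, Y) ≥ 5] = (7/12) / (1/9) = 21/4.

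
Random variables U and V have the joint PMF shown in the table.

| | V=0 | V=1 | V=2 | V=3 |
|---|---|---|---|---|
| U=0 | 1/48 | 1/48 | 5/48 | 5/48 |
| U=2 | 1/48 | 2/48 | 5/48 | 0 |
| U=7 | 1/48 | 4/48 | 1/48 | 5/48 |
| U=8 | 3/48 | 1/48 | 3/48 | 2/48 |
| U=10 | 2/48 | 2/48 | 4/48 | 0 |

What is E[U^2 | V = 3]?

P(V = 3) = 1/4.
Σ U^2·P over the event = 0·(5/48) + 49·(5/48) + 64·(2/48) = 373/48.
E[U^2 | V = 3] = (373/48) / (1/4) = 373/12.

373/12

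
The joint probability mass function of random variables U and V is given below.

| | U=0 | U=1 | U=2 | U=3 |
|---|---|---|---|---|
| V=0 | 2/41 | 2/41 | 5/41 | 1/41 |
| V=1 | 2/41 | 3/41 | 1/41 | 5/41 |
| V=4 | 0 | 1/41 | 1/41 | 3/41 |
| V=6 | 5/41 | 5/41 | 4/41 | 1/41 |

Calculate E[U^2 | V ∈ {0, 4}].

P(V ∈ {0, 4}) = 15/41.
Σ U^2·P over the event = 0·(2/41) + 1·(2/41) + 1·(1/41) + 4·(5/41) + 4·(1/41) + 9·(1/41) + 9·(3/41) = 63/41.
E[U^2 | V ∈ {0, 4}] = (63/41) / (15/41) = 21/5.

21/5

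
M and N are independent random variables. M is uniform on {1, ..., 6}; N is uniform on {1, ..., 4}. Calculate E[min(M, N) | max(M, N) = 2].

Outcomes with max(M, N) = 2: (1,2), (2,1), (2,2), each with probability 1/24.
E[min(M, N) | max(M, N) = 2] = (1 + 1 + 2) / 3 = 4/3.

4/3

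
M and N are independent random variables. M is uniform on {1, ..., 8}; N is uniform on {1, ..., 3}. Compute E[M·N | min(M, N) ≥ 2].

P(min(M, N) ≥ 2) = 7/12.
Summing MN·P(x,y) over outcomes with min(M, N) ≥ 2 gives 175/24.
E[M·N | min(M, N) ≥ 2] = (175/24) / (7/12) = 25/2.

25/2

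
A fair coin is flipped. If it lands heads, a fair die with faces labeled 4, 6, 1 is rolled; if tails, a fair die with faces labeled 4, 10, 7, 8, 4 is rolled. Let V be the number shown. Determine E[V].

77/15

E[V | heads] = (4+6+1)/3 = 11/3.
E[V | tails] = (4+10+7+8+4)/5 = 33/5.
By the law of total expectation,
E[V] = (1/2)·(11/3) + (1/2)·(33/5) = 77/15.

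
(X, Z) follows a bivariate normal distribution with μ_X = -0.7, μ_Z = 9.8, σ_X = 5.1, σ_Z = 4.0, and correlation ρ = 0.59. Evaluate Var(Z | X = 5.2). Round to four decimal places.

10.4304

For a bivariate normal, Var(Z | X=x) = σ_Z²(1 − ρ²).
Var(Z | X=5.2) = (4.0)²·(1 − (0.59)²) = 16·0.6519 = 10.4304.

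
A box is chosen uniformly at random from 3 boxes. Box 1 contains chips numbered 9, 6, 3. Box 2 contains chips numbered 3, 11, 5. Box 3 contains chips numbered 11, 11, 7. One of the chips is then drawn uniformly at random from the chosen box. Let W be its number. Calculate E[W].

E[W | box 1] = (9+6+3)/3 = 6.
E[W | box 2] = (3+11+5)/3 = 19/3.
E[W | box 3] = (11+11+7)/3 = 29/3.
By the law of total expectation,
E[W] = (1/3)·(6) + (1/3)·(19/3) + (1/3)·(29/3) = 22/3.

22/3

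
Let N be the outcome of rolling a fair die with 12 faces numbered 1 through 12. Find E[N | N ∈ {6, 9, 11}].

P(N ∈ {6, 9, 11}) = 1/4.
Σ over the event: 6·1/12 + 9·1/12 + 11·1/12 = 13/6.
E[N | N ∈ {6, 9, 11}] = (13/6) / (1/4) = 26/3.

26/3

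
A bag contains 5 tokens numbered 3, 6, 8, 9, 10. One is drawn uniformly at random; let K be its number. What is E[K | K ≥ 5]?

33/4

P(K ≥ 5) = 4/5.
Σ over the event: 6·1/5 + 8·1/5 + 9·1/5 + 10·1/5 = 33/5.
E[K | K ≥ 5] = (33/5) / (4/5) = 33/4.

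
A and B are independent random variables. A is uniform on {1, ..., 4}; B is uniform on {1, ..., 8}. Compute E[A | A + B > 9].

Outcomes with A + B > 9: (2,8), (3,7), (3,8), (4,6), (4,7), (4,8), each with probability 1/32.
E[A | A + B > 9] = (2 + 3 + 3 + 4 + 4 + 4) / 6 = 10/3.

10/3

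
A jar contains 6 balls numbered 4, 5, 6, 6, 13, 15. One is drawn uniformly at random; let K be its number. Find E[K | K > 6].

P(K > 6) = 1/3.
Σ over the event: 13·1/6 + 15·1/6 = 14/3.
E[K | K > 6] = (14/3) / (1/3) = 14.

14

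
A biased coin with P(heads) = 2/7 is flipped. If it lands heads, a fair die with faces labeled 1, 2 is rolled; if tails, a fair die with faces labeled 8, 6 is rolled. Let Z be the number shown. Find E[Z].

38/7

E[Z | heads] = (1+2)/2 = 3/2.
E[Z | tails] = (8+6)/2 = 7.
By the law of total expectation,
E[Z] = (2/7)·(3/2) + (5/7)·(7) = 38/7.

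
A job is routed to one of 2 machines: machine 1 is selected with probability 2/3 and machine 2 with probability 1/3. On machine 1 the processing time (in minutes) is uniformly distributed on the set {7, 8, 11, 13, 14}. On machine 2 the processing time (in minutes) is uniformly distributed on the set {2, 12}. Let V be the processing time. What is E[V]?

E[V | machine 1] = (7+8+11+13+14)/5 = 53/5.
E[V | machine 2] = (2+12)/2 = 7.
By the law of total expectation,
E[V] = (2/3)·(53/5) + (1/3)·(7) = 47/5.

47/5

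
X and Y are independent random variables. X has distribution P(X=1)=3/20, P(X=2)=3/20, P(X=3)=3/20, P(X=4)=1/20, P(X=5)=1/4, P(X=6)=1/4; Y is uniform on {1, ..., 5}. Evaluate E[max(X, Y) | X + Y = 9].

60/11

P(X + Y = 9) = 11/100.
Summing max(X,Y)·P(x,y) over outcomes with X + Y = 9 gives 3/5.
E[max(X, Y) | X + Y = 9] = (3/5) / (11/100) = 60/11.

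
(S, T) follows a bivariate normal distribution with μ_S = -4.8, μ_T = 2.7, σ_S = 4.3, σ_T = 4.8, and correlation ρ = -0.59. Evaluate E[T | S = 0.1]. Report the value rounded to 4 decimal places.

For a bivariate normal, E[T | S=x] = μ_T + ρ·(σ_T/σ_S)·(x − μ_S).
E[T | S=0.1] = 2.7 + (-0.59)·(4.8/4.3)·(0.1 − (-4.8)) = 2.7 + (-0.658605)·(4.9) = -0.5272.

-0.5272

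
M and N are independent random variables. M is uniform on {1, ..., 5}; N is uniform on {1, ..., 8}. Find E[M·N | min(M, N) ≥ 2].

35/2

P(min(M, N) ≥ 2) = 7/10.
Summing MN·P(x,y) over outcomes with min(M, N) ≥ 2 gives 49/4.
E[M·N | min(M, N) ≥ 2] = (49/4) / (7/10) = 35/2.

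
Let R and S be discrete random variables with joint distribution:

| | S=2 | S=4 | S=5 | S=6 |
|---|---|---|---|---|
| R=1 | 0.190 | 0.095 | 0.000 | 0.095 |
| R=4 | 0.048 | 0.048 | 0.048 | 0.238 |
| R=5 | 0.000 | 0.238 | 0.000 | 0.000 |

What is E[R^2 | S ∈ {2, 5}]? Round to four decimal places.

P(S ∈ {2, 5}) = 0.286.
Σ R^2·P over the event = 1·(0.190) + 16·(0.048) + 16·(0.048) = 1.726.
E[R^2 | S ∈ {2, 5}] = (1.726) / (0.286) = 6.0350.

6.0350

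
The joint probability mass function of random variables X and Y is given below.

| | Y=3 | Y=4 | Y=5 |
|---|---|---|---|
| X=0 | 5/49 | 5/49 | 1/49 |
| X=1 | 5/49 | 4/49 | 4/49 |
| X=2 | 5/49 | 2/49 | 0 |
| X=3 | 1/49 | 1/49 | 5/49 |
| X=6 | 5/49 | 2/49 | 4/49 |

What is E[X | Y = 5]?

P(Y = 5) = 2/7.
Σ X·P over the event = 0·(1/49) + 1·(4/49) + 3·(5/49) + 6·(4/49) = 43/49.
E[X | Y = 5] = (43/49) / (2/7) = 43/14.

43/14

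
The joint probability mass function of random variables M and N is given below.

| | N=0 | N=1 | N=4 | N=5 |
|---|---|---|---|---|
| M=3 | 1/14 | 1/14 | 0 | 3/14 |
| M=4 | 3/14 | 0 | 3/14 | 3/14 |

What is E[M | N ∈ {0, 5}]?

P(N ∈ {0, 5}) = 5/7.
Σ M·P over the event = 3·(1/14) + 3·(3/14) + 4·(3/14) + 4·(3/14) = 18/7.
E[M | N ∈ {0, 5}] = (18/7) / (5/7) = 18/5.

18/5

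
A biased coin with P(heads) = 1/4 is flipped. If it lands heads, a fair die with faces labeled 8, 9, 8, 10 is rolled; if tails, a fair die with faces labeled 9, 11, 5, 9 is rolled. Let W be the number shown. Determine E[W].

E[W | heads] = (8+9+8+10)/4 = 35/4.
E[W | tails] = (9+11+5+9)/4 = 17/2.
By the law of total expectation,
E[W] = (1/4)·(35/4) + (3/4)·(17/2) = 137/16.

137/16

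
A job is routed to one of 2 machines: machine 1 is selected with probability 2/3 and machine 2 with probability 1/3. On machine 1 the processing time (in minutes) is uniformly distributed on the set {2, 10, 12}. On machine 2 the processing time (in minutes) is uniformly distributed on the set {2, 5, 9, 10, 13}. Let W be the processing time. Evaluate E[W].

119/15

E[W | machine 1] = (2+10+12)/3 = 8.
E[W | machine 2] = (2+5+9+10+13)/5 = 39/5.
By the law of total expectation,
E[W] = (2/3)·(8) + (1/3)·(39/5) = 119/15.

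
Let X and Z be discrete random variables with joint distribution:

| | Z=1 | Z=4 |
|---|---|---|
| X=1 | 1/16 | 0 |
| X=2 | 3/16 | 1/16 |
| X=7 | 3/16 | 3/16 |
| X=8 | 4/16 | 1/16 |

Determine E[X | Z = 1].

P(Z = 1) = 11/16.
Summing X·P(X=x,Z=y) over the conditioning event gives 15/4.
E[X | Z = 1] = (15/4) / (11/16) = 60/11.

60/11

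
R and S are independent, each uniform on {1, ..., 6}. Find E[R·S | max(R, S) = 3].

27/5

Outcomes with max(R, S) = 3: (1,3), (2,3), (3,1), (3,2), (3,3), each with probability 1/36.
E[R·S | max(R, S) = 3] = (3 + 6 + 3 + 6 + 9) / 5 = 27/5.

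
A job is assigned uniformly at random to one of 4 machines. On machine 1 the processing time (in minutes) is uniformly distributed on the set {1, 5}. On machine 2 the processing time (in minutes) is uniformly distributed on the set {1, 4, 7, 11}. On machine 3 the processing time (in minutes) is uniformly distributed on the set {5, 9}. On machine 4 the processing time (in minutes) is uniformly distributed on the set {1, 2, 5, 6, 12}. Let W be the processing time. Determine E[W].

419/80

E[W | machine 1] = (1+5)/2 = 3.
E[W | machine 2] = (1+4+7+11)/4 = 23/4.
E[W | machine 3] = (5+9)/2 = 7.
E[W | machine 4] = (1+2+5+6+12)/5 = 26/5.
By the law of total expectation,
E[W] = (1/4)·(3) + (1/4)·(23/4) + (1/4)·(7) + (1/4)·(26/5) = 419/80.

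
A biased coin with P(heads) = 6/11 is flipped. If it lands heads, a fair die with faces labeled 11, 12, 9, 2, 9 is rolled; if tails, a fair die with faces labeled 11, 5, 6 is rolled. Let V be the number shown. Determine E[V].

E[V | heads] = (11+12+9+2+9)/5 = 43/5.
E[V | tails] = (11+5+6)/3 = 22/3.
E[V] = (6/11)·(43/5) + (5/11)·(22/3) = 1324/165.

1324/165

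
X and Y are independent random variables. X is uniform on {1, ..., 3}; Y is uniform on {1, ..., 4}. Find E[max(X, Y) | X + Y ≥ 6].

P(X + Y ≥ 6) = 1/4.
Summing max(X,Y)·P(x,y) over outcomes with X + Y ≥ 6 gives 11/12.
E[max(X, Y) | X + Y ≥ 6] = (11/12) / (1/4) = 11/3.

11/3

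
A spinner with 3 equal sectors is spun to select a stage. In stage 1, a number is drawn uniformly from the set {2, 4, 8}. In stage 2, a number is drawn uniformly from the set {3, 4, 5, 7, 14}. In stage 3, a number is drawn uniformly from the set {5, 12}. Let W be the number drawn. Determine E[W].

593/90

E[W | stage 1] = (2+4+8)/3 = 14/3.
E[W | stage 2] = (3+4+5+7+14)/5 = 33/5.
E[W | stage 3] = (5+12)/2 = 17/2.
By the law of total expectation,
E[W] = (1/3)·(14/3) + (1/3)·(33/5) + (1/3)·(17/2) = 593/90.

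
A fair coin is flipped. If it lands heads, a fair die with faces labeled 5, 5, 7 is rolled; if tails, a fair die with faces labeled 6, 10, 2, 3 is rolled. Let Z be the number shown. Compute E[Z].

E[Z | heads] = (5+5+7)/3 = 17/3.
E[Z | tails] = (6+10+2+3)/4 = 21/4.
By the law of total expectation,
E[Z] = (1/2)·(17/3) + (1/2)·(21/4) = 131/24.

131/24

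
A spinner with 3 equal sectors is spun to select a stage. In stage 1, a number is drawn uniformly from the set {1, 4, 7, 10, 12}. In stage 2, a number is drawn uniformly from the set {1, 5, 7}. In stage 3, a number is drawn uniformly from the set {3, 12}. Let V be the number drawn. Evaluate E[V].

E[V | stage 1] = (1+4+7+10+12)/5 = 34/5.
E[V | stage 2] = (1+5+7)/3 = 13/3.
E[V | stage 3] = (3+12)/2 = 15/2.
E[V] = (1/3)·(34/5) + (1/3)·(13/3) + (1/3)·(15/2) = 559/90.

559/90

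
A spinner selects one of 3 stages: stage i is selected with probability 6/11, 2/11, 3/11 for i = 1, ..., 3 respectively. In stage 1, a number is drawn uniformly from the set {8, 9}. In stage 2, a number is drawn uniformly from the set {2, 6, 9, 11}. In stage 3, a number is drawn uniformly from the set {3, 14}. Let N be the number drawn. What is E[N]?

181/22

E[N | stage 1] = (8+9)/2 = 17/2.
E[N | stage 2] = (2+6+9+11)/4 = 7.
E[N | stage 3] = (3+14)/2 = 17/2.
By the law of total expectation,
E[N] = (6/11)·(17/2) + (2/11)·(7) + (3/11)·(17/2) = 181/22.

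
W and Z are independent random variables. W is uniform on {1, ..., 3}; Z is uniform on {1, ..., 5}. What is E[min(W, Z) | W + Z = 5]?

5/3

Outcomes with W + Z = 5: (1,4), (2,3), (3,2), each with probability 1/15.
E[min(W, Z) | W + Z = 5] = (1 + 2 + 2) / 3 = 5/3.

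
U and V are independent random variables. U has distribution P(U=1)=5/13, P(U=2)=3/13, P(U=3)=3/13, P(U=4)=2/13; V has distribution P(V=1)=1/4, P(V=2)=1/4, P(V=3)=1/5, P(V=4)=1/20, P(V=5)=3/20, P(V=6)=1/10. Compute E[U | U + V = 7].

23/10

P(U + V = 7) = 3/26.
Summing U·P(x,y) over outcomes with U + V = 7 gives 69/260.
E[U | U + V = 7] = (69/260) / (3/26) = 23/10.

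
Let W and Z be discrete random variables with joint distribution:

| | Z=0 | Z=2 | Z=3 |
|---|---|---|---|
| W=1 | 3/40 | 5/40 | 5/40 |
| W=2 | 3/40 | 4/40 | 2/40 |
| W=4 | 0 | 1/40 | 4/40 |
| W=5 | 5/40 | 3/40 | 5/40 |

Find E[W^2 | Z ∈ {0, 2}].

21/2

P(Z ∈ {0, 2}) = 3/5.
Σ W^2·P over the event = 1·(3/40) + 1·(5/40) + 4·(3/40) + 4·(4/40) + 16·(1/40) + 25·(5/40) + 25·(3/40) = 63/10.
E[W^2 | Z ∈ {0, 2}] = (63/10) / (3/5) = 21/2.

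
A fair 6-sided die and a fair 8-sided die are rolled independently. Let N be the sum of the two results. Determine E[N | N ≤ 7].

P(N ≤ 7) = 7/16.
Σ over the event: 2·1/48 + 3·1/24 + 4·1/16 + 5·1/12 + 6·5/48 + 7·1/8 = 7/3.
E[N | N ≤ 7] = (7/3) / (7/16) = 16/3.

16/3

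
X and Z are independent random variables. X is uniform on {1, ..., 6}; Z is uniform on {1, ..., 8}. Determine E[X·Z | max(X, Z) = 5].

P(max(X, Z) = 5) = 3/16.
Summing XZ·P(x,y) over outcomes with max(X, Z) = 5 gives 125/48.
E[X·Z | max(X, Z) = 5] = (125/48) / (3/16) = 125/9.

125/9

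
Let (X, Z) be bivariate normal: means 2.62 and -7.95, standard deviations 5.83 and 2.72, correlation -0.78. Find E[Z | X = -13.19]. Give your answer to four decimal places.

E[Z | X=x] = μ_Z + ρ(σ_Z/σ_X)(x − μ_X) for jointly normal variables.
E[Z | X=-13.19] = -7.95 + (-0.78)·(2.72/5.83)·(-13.19 − (2.62)) = -7.95 + (-0.36391)·(-15.81) = -2.1966.

-2.1966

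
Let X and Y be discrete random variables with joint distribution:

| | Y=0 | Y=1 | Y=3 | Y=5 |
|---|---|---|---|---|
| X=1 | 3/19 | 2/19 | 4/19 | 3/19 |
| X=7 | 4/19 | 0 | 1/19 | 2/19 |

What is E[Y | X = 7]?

P(X = 7) = 7/19.
Σ Y·P over the event = 0·(4/19) + 3·(1/19) + 5·(2/19) = 13/19.
E[Y | X = 7] = (13/19) / (7/19) = 13/7.

13/7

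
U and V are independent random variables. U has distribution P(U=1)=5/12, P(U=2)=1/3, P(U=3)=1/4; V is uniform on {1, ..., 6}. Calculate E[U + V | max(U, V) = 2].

43/13

P(max(U, V) = 2) = 13/72.
Summing (U+V)·P(x,y) over outcomes with max(U, V) = 2 gives 43/72.
E[U + V | max(U, V) = 2] = (43/72) / (13/72) = 43/13.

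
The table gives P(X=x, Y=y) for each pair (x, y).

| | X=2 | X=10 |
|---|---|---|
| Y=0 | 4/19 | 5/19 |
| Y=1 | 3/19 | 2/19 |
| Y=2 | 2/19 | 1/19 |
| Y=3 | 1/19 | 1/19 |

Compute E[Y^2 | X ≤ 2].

P(X ≤ 2) = 10/19.
Σ Y^2·P over the event = 0·(4/19) + 1·(3/19) + 4·(2/19) + 9·(1/19) = 20/19.
E[Y^2 | X ≤ 2] = (20/19) / (10/19) = 2.

2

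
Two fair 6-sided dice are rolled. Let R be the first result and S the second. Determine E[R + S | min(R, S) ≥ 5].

Outcomes with min(R, S) ≥ 5: (5,5), (5,6), (6,5), (6,6), each with probability 1/36.
E[R + S | min(R, S) ≥ 5] = (10 + 11 + 11 + 12) / 4 = 11.

11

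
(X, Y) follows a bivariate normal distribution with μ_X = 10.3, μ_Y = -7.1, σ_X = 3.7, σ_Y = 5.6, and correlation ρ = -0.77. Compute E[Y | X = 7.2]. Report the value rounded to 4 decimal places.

-3.4872

E[Y | X=x] = μ_Y + ρ(σ_Y/σ_X)(x − μ_X) for jointly normal variables.
E[Y | X=7.2] = -7.1 + (-0.77)·(5.6/3.7)·(7.2 − (10.3)) = -7.1 + (-1.16541)·(-3.1) = -3.4872.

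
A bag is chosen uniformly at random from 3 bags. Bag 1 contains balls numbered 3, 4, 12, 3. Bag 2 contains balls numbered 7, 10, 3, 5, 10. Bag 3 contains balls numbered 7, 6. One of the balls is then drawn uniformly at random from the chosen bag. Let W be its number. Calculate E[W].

19/3

E[W | bag 1] = (3+4+12+3)/4 = 11/2.
E[W | bag 2] = (7+10+3+5+10)/5 = 7.
E[W | bag 3] = (7+6)/2 = 13/2.
By the law of total expectation,
E[W] = (1/3)·(11/2) + (1/3)·(7) + (1/3)·(13/2) = 19/3.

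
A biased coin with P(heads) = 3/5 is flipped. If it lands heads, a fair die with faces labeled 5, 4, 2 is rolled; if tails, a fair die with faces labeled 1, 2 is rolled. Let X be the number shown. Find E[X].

E[X | heads] = (5+4+2)/3 = 11/3.
E[X | tails] = (1+2)/2 = 3/2.
By the law of total expectation,
E[X] = (3/5)·(11/3) + (2/5)·(3/2) = 14/5.

14/5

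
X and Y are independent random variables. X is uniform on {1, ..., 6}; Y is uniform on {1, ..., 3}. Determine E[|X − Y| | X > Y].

P(X > Y) = 2/3.
Summing |X−Y|·P(x,y) over outcomes with X > Y gives 31/18.
E[|X − Y| | X > Y] = (31/18) / (2/3) = 31/12.

31/12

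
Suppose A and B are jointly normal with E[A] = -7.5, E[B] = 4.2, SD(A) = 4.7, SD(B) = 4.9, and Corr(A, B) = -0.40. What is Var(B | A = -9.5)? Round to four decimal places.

20.1684

For a bivariate normal, Var(B | A=x) = σ_B²(1 − ρ²).
Var(B | A=-9.5) = (4.9)²·(1 − (-0.40)²) = 24.01·0.84 = 20.1684.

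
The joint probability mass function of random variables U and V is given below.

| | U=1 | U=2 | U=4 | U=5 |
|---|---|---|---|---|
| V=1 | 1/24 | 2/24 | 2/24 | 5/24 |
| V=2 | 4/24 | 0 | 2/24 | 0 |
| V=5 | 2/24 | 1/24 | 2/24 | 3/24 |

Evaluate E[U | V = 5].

P(V = 5) = 1/3.
Σ U·P over the event = 1·(2/24) + 2·(1/24) + 4·(2/24) + 5·(3/24) = 9/8.
E[U | V = 5] = (9/8) / (1/3) = 27/8.

27/8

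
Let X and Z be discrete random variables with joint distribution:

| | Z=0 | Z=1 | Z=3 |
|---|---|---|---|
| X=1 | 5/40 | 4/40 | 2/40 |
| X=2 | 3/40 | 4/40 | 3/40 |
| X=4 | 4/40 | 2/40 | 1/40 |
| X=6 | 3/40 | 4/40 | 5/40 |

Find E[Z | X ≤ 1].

10/11

P(X ≤ 1) = 11/40.
Σ Z·P over the event = 0·(5/40) + 1·(4/40) + 3·(2/40) = 1/4.
E[Z | X ≤ 1] = (1/4) / (11/40) = 10/11.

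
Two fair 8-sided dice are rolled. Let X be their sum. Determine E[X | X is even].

9

P(X is even) = 1/2.
Σ over the event: 2·1/64 + 4·3/64 + 6·5/64 + 8·7/64 + 10·7/64 + 12·5/64 + 14·3/64 + 16·1/64 = 9/2.
E[X | X is even] = (9/2) / (1/2) = 9.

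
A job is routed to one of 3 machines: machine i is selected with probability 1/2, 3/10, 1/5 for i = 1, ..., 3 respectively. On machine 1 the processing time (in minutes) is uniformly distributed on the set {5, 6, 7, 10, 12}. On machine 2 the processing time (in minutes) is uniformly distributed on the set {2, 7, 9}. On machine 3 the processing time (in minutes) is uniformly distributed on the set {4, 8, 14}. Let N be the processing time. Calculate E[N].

113/15

E[N | machine 1] = (5+6+7+10+12)/5 = 8.
E[N | machine 2] = (2+7+9)/3 = 6.
E[N | machine 3] = (4+8+14)/3 = 26/3.
E[N] = (1/2)·(8) + (3/10)·(6) + (1/5)·(26/3) = 113/15.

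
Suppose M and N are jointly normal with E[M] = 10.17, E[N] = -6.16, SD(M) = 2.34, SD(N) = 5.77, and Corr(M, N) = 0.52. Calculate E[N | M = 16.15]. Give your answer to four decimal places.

For a bivariate normal, E[N | M=x] = μ_N + ρ·(σ_N/σ_M)·(x − μ_M).
E[N | M=16.15] = -6.16 + (0.52)·(5.77/2.34)·(16.15 − (10.17)) = -6.16 + (1.28222)·(5.98) = 1.5077.

1.5077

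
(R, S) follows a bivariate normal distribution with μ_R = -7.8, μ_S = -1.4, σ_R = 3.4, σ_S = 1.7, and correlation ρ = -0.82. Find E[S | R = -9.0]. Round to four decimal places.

The regression of S on R has slope ρ·σ_S/σ_R and passes through (μ_R, μ_S).
E[S | R=-9.0] = -1.4 + (-0.82)·(1.7/3.4)·(-9.0 − (-7.8)) = -1.4 + (-0.41)·(-1.2) = -0.9080.

-0.9080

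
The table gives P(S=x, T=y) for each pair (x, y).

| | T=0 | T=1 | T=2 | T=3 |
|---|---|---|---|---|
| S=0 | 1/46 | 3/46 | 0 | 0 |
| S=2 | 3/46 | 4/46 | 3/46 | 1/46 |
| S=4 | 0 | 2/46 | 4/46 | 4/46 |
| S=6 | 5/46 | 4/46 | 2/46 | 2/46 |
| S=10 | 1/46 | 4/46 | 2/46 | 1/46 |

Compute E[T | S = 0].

P(S = 0) = 2/23.
Σ T·P over the event = 0·(1/46) + 1·(3/46) = 3/46.
E[T | S = 0] = (3/46) / (2/23) = 3/4.

3/4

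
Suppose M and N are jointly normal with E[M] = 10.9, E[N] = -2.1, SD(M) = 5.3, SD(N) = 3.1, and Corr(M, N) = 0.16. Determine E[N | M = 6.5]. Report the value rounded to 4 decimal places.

-2.5118

The regression of N on M has slope ρ·σ_N/σ_M and passes through (μ_M, μ_N).
E[N | M=6.5] = -2.1 + (0.16)·(3.1/5.3)·(6.5 − (10.9)) = -2.1 + (0.093585)·(-4.4) = -2.5118.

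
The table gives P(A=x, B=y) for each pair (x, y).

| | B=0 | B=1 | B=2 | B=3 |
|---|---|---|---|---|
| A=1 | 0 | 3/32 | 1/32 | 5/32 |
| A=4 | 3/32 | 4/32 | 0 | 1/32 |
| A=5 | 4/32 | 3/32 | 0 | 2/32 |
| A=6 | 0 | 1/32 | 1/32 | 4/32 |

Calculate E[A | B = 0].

P(B = 0) = 7/32.
Σ A·P over the event = 4·(3/32) + 5·(4/32) = 1.
E[A | B = 0] = (1) / (7/32) = 32/7.

32/7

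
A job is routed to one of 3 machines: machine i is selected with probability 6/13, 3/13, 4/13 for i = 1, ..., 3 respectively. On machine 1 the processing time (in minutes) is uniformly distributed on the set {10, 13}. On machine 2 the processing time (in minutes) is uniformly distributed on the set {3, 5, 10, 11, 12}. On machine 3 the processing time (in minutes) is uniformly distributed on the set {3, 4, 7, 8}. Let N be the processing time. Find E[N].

578/65

E[N | machine 1] = (10+13)/2 = 23/2.
E[N | machine 2] = (3+5+10+11+12)/5 = 41/5.
E[N | machine 3] = (3+4+7+8)/4 = 11/2.
By the law of total expectation,
E[N] = (6/13)·(23/2) + (3/13)·(41/5) + (4/13)·(11/2) = 578/65.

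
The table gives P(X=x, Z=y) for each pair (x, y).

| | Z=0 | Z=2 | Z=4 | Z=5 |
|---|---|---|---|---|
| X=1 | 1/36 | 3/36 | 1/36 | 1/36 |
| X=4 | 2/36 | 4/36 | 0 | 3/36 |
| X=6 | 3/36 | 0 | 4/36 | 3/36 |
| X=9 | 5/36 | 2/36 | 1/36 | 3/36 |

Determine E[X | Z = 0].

72/11

P(Z = 0) = 11/36.
Σ X·P over the event = 1·(1/36) + 4·(2/36) + 6·(3/36) + 9·(5/36) = 2.
E[X | Z = 0] = (2) / (11/36) = 72/11.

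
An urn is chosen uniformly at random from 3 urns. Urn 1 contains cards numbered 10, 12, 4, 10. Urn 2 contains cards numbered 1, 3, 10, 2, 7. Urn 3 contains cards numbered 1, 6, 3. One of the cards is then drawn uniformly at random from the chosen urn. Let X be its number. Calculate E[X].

254/45

E[X | urn 1] = (10+12+4+10)/4 = 9.
E[X | urn 2] = (1+3+10+2+7)/5 = 23/5.
E[X | urn 3] = (1+6+3)/3 = 10/3.
By the law of total expectation,
E[X] = (1/3)·(9) + (1/3)·(23/5) + (1/3)·(10/3) = 254/45.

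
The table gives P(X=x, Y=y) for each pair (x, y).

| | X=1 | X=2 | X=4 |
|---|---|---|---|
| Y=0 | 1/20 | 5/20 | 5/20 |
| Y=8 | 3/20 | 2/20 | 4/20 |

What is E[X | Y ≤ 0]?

31/11

P(Y ≤ 0) = 11/20.
Σ X·P over the event = 1·(1/20) + 2·(5/20) + 4·(5/20) = 31/20.
E[X | Y ≤ 0] = (31/20) / (11/20) = 31/11.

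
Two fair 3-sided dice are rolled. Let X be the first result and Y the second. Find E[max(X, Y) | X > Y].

8/3

Outcomes with X > Y: (2,1), (3,1), (3,2), each with probability 1/9.
E[max(X, Y) | X > Y] = (2 + 3 + 3) / 3 = 8/3.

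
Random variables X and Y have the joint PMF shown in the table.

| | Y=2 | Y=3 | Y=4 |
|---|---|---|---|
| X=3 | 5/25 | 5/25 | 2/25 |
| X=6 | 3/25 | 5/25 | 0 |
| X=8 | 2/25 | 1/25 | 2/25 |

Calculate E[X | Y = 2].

49/10

P(Y = 2) = 2/5.
Summing X·P(X=x,Y=y) over the conditioning event gives 49/25.
E[X | Y = 2] = (49/25) / (2/5) = 49/10.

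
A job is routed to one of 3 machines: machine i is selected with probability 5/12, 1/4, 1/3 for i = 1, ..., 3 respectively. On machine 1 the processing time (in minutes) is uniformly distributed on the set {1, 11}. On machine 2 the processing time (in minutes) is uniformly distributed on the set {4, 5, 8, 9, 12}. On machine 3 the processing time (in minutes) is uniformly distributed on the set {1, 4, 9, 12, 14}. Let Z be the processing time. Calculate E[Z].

106/15

E[Z | machine 1] = (1+11)/2 = 6.
E[Z | machine 2] = (4+5+8+9+12)/5 = 38/5.
E[Z | machine 3] = (1+4+9+12+14)/5 = 8.
E[Z] = (5/12)·(6) + (1/4)·(38/5) + (1/3)·(8) = 106/15.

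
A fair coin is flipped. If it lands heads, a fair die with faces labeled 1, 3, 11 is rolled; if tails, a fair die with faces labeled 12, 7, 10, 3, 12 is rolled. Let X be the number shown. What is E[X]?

E[X | heads] = (1+3+11)/3 = 5.
E[X | tails] = (12+7+10+3+12)/5 = 44/5.
By the law of total expectation,
E[X] = (1/2)·(5) + (1/2)·(44/5) = 69/10.

69/10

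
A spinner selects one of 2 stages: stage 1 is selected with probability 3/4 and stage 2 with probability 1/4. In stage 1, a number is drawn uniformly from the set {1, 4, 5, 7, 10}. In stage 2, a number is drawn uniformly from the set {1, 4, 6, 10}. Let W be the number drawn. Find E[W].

E[W | stage 1] = (1+4+5+7+10)/5 = 27/5.
E[W | stage 2] = (1+4+6+10)/4 = 21/4.
By the law of total expectation,
E[W] = (3/4)·(27/5) + (1/4)·(21/4) = 429/80.

429/80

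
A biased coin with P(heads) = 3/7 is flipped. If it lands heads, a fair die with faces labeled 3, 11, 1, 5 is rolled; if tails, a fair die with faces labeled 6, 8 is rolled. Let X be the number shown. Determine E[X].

43/7

E[X | heads] = (3+11+1+5)/4 = 5.
E[X | tails] = (6+8)/2 = 7.
E[X] = (3/7)·(5) + (4/7)·(7) = 43/7.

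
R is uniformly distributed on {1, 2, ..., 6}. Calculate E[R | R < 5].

5/2

Given R < 5, R is equally likely to be any of {1, 2, 3, 4}.
E[R | R < 5] = (1 + 2 + 3 + 4) / 4 = 5/2.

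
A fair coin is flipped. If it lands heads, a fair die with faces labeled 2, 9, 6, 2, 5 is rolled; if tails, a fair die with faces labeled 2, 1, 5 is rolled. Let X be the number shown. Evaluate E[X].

56/15

E[X | heads] = (2+9+6+2+5)/5 = 24/5.
E[X | tails] = (2+1+5)/3 = 8/3.
By the law of total expectation,
E[X] = (1/2)·(24/5) + (1/2)·(8/3) = 56/15.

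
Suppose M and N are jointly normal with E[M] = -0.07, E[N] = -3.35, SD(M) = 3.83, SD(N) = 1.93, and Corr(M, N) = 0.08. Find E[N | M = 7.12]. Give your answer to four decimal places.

The regression of N on M has slope ρ·σ_N/σ_M and passes through (μ_M, μ_N).
E[N | M=7.12] = -3.35 + (0.08)·(1.93/3.83)·(7.12 − (-0.07)) = -3.35 + (0.040313)·(7.19) = -3.0601.

-3.0601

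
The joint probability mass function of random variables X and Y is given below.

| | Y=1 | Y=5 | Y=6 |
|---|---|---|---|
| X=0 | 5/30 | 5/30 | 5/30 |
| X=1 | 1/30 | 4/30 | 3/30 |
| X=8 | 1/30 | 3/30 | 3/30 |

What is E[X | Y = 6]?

P(Y = 6) = 11/30.
Σ X·P over the event = 0·(5/30) + 1·(3/30) + 8·(3/30) = 9/10.
E[X | Y = 6] = (9/10) / (11/30) = 27/11.

27/11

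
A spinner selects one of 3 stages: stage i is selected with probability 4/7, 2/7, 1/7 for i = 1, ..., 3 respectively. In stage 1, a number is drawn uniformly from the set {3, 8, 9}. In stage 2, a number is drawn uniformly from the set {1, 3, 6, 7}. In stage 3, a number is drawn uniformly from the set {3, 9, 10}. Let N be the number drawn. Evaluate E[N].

E[N | stage 1] = (3+8+9)/3 = 20/3.
E[N | stage 2] = (1+3+6+7)/4 = 17/4.
E[N | stage 3] = (3+9+10)/3 = 22/3.
E[N] = (4/7)·(20/3) + (2/7)·(17/4) + (1/7)·(22/3) = 85/14.

85/14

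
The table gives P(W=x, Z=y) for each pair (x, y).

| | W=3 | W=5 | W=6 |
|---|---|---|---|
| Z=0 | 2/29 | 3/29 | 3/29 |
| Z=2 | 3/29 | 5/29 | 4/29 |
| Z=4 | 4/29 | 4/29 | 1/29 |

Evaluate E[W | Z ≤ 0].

39/8

P(Z ≤ 0) = 8/29.
Σ W·P over the event = 3·(2/29) + 5·(3/29) + 6·(3/29) = 39/29.
E[W | Z ≤ 0] = (39/29) / (8/29) = 39/8.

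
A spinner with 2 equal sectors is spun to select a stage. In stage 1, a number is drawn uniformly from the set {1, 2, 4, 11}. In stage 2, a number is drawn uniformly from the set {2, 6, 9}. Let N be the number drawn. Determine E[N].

E[N | stage 1] = (1+2+4+11)/4 = 9/2.
E[N | stage 2] = (2+6+9)/3 = 17/3.
E[N] = (1/2)·(9/2) + (1/2)·(17/3) = 61/12.

61/12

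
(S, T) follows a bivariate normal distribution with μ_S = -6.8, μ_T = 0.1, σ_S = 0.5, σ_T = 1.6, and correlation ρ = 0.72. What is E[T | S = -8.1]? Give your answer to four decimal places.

The regression of T on S has slope ρ·σ_T/σ_S and passes through (μ_S, μ_T).
E[T | S=-8.1] = 0.1 + (0.72)·(1.6/0.5)·(-8.1 − (-6.8)) = 0.1 + (2.304)·(-1.3) = -2.8952.

-2.8952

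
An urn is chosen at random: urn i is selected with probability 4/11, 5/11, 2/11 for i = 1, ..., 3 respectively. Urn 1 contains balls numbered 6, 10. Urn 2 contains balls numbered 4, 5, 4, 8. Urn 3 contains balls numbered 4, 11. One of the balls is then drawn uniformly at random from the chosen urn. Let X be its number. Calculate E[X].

293/44

E[X | urn 1] = (6+10)/2 = 8.
E[X | urn 2] = (4+5+4+8)/4 = 21/4.
E[X | urn 3] = (4+11)/2 = 15/2.
E[X] = (4/11)·(8) + (5/11)·(21/4) + (2/11)·(15/2) = 293/44.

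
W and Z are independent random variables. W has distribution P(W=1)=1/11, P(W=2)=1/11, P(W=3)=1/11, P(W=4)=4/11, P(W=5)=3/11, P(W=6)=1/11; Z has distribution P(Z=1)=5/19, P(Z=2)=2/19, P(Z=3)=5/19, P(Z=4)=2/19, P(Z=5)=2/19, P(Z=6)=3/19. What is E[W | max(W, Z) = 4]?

118/31

P(max(W, Z) = 4) = 62/209.
Summing W·P(x,y) over outcomes with max(W, Z) = 4 gives 236/209.
E[W | max(W, Z) = 4] = (236/209) / (62/209) = 118/31.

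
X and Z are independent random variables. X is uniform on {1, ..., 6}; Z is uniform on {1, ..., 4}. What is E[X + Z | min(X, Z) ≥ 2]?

7

P(min(X, Z) ≥ 2) = 5/8.
Summing (X+Z)·P(x,y) over outcomes with min(X, Z) ≥ 2 gives 35/8.
E[X + Z | min(X, Z) ≥ 2] = (35/8) / (5/8) = 7.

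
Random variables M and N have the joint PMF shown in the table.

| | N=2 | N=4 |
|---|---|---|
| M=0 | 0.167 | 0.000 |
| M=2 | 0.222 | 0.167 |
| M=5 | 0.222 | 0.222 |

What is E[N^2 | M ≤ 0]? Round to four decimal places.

P(M ≤ 0) = 0.167.
Summing N^2·P(M=x,N=y) over the conditioning event gives 0.668.
E[N^2 | M ≤ 0] = (0.668) / (0.167) = 4.0000.

4.0000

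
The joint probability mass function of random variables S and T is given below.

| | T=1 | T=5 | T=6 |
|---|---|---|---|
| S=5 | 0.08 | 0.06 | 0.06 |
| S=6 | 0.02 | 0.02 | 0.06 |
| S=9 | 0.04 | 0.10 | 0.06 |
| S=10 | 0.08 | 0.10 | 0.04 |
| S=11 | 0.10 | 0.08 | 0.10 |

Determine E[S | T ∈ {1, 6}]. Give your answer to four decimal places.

P(T ∈ {1, 6}) = 0.64.
Summing S·P(S=x,T=y) over the conditioning event gives 5.48.
E[S | T ∈ {1, 6}] = (5.48) / (0.64) = 8.5625.

8.5625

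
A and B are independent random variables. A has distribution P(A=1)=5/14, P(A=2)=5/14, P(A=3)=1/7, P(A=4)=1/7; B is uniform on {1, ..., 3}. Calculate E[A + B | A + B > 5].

19/3

P(A + B > 5) = 1/7.
Summing (A+B)·P(x,y) over outcomes with A + B > 5 gives 19/21.
E[A + B | A + B > 5] = (19/21) / (1/7) = 19/3.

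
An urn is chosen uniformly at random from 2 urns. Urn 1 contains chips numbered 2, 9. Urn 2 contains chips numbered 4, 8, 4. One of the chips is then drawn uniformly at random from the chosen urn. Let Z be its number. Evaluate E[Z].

65/12

E[Z | urn 1] = (2+9)/2 = 11/2.
E[Z | urn 2] = (4+8+4)/3 = 16/3.
E[Z] = (1/2)·(11/2) + (1/2)·(16/3) = 65/12.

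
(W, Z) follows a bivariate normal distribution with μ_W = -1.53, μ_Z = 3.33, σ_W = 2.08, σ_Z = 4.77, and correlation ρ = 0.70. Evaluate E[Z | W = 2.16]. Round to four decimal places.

9.2535

For a bivariate normal, E[Z | W=x] = μ_Z + ρ·(σ_Z/σ_W)·(x − μ_W).
E[Z | W=2.16] = 3.33 + (0.70)·(4.77/2.08)·(2.16 − (-1.53)) = 3.33 + (1.60529)·(3.69) = 9.2535.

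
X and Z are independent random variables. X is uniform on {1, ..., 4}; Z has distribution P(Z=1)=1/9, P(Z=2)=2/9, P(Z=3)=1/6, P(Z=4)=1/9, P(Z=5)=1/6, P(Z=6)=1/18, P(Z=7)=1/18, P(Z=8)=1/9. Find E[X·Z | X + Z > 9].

P(X + Z > 9) = 1/8.
Summing XZ·P(x,y) over outcomes with X + Z > 9 gives 217/72.
E[X·Z | X + Z > 9] = (217/72) / (1/8) = 217/9.

217/9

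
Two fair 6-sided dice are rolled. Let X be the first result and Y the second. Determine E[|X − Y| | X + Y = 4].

Outcomes with X + Y = 4: (1,3), (2,2), (3,1), each with probability 1/36.
E[|X − Y| | X + Y = 4] = (2 + 0 + 2) / 3 = 4/3.

4/3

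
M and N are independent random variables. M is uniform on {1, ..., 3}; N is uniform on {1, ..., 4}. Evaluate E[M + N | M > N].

4

Outcomes with M > N: (2,1), (3,1), (3,2), each with probability 1/12.
E[M + N | M > N] = (3 + 4 + 5) / 3 = 4.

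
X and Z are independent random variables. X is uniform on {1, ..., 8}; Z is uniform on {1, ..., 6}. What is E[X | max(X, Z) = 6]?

P(max(X, Z) = 6) = 11/48.
Summing X·P(x,y) over outcomes with max(X, Z) = 6 gives 17/16.
E[X | max(X, Z) = 6] = (17/16) / (11/48) = 51/11.

51/11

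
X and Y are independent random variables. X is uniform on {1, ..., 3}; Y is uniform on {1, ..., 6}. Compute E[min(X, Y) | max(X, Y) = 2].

Outcomes with max(X, Y) = 2: (1,2), (2,1), (2,2), each with probability 1/18.
E[min(X, Y) | max(X, Y) = 2] = (1 + 1 + 2) / 3 = 4/3.

4/3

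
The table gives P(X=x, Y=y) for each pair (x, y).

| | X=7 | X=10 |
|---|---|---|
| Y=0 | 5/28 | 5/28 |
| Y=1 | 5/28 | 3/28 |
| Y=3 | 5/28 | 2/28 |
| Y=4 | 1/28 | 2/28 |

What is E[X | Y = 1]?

65/8

P(Y = 1) = 2/7.
Σ X·P over the event = 7·(5/28) + 10·(3/28) = 65/28.
E[X | Y = 1] = (65/28) / (2/7) = 65/8.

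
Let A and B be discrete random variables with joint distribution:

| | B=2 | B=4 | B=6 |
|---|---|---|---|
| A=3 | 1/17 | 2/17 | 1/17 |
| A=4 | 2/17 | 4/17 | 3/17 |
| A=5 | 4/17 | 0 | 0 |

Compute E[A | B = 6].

15/4

P(B = 6) = 4/17.
Σ A·P over the event = 3·(1/17) + 4·(3/17) = 15/17.
E[A | B = 6] = (15/17) / (4/17) = 15/4.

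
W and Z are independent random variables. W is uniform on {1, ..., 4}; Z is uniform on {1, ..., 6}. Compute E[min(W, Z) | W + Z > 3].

P(W + Z > 3) = 7/8.
Summing min(W,Z)·P(x,y) over outcomes with W + Z > 3 gives 47/24.
E[min(W, Z) | W + Z > 3] = (47/24) / (7/8) = 47/21.

47/21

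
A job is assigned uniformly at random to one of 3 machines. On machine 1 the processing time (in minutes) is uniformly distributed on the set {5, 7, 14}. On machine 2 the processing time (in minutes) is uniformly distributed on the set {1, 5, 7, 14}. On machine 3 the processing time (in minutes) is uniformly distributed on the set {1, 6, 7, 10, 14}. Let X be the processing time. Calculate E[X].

1381/180

E[X | machine 1] = (5+7+14)/3 = 26/3.
E[X | machine 2] = (1+5+7+14)/4 = 27/4.
E[X | machine 3] = (1+6+7+10+14)/5 = 38/5.
E[X] = (1/3)·(26/3) + (1/3)·(27/4) + (1/3)·(38/5) = 1381/180.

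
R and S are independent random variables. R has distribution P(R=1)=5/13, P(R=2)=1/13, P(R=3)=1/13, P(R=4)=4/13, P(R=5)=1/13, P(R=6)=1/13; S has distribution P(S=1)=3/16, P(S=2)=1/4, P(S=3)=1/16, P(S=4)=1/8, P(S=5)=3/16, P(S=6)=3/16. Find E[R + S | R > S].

P(R > S) = 5/16.
Summing (R+S)·P(x,y) over outcomes with R > S gives 103/52.
E[R + S | R > S] = (103/52) / (5/16) = 412/65.

412/65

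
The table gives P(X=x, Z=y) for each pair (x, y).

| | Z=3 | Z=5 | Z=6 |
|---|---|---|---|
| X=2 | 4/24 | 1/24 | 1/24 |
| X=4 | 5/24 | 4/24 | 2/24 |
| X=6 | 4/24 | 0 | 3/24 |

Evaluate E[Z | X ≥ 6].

30/7

P(X ≥ 6) = 7/24.
Σ Z·P over the event = 3·(4/24) + 6·(3/24) = 5/4.
E[Z | X ≥ 6] = (5/4) / (7/24) = 30/7.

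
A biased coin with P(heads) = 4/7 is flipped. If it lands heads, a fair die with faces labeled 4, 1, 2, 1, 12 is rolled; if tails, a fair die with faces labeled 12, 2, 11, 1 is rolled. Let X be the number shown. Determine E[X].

E[X | heads] = (4+1+2+1+12)/5 = 4.
E[X | tails] = (12+2+11+1)/4 = 13/2.
By the law of total expectation,
E[X] = (4/7)·(4) + (3/7)·(13/2) = 71/14.

71/14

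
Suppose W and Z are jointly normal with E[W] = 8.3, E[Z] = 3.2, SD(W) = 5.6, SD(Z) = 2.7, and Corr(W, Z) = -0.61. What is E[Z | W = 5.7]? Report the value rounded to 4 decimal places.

The regression of Z on W has slope ρ·σ_Z/σ_W and passes through (μ_W, μ_Z).
E[Z | W=5.7] = 3.2 + (-0.61)·(2.7/5.6)·(5.7 − (8.3)) = 3.2 + (-0.29411)·(-2.6) = 3.9647.

3.9647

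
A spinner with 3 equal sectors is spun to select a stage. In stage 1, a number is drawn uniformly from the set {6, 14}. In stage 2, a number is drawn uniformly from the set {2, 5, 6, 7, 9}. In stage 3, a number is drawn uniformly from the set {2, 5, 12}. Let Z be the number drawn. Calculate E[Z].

332/45

E[Z | stage 1] = (6+14)/2 = 10.
E[Z | stage 2] = (2+5+6+7+9)/5 = 29/5.
E[Z | stage 3] = (2+5+12)/3 = 19/3.
E[Z] = (1/3)·(10) + (1/3)·(29/5) + (1/3)·(19/3) = 332/45.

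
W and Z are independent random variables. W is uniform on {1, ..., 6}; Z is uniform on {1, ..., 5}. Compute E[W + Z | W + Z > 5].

31/4

P(W + Z > 5) = 2/3.
Summing (W+Z)·P(x,y) over outcomes with W + Z > 5 gives 31/6.
E[W + Z | W + Z > 5] = (31/6) / (2/3) = 31/4.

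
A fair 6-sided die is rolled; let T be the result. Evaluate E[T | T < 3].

3/2

Given T < 3, T is equally likely to be any of {1, 2}.
E[T | T < 3] = (1 + 2) / 2 = 3/2.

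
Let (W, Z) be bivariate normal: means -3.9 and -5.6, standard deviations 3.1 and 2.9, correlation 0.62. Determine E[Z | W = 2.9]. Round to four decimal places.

E[Z | W=x] = μ_Z + ρ(σ_Z/σ_W)(x − μ_W) for jointly normal variables.
E[Z | W=2.9] = -5.6 + (0.62)·(2.9/3.1)·(2.9 − (-3.9)) = -5.6 + (0.58)·(6.8) = -1.6560.

-1.6560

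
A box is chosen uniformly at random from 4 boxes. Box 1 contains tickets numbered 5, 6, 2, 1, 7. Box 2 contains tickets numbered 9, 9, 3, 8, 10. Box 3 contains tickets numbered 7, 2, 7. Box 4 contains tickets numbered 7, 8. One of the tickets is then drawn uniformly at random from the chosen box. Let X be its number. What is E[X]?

E[X | box 1] = (5+6+2+1+7)/5 = 21/5.
E[X | box 2] = (9+9+3+8+10)/5 = 39/5.
E[X | box 3] = (7+2+7)/3 = 16/3.
E[X | box 4] = (7+8)/2 = 15/2.
By the law of total expectation,
E[X] = (1/4)·(21/5) + (1/4)·(39/5) + (1/4)·(16/3) + (1/4)·(15/2) = 149/24.

149/24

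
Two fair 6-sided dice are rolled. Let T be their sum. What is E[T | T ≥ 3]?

P(T ≥ 3) = 35/36.
E[T | T ≥ 3] = (125/18) / (35/36) = 50/7.

50/7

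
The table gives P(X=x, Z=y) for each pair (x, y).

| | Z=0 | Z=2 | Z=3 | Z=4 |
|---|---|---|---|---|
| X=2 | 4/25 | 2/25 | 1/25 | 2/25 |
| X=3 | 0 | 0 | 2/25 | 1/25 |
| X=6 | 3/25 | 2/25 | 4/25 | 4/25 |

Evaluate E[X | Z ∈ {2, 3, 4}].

P(Z ∈ {2, 3, 4}) = 18/25.
Σ X·P over the event = 2·(2/25) + 2·(1/25) + 2·(2/25) + 3·(2/25) + 3·(1/25) + 6·(2/25) + 6·(4/25) + 6·(4/25) = 79/25.
E[X | Z ∈ {2, 3, 4}] = (79/25) / (18/25) = 79/18.

79/18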